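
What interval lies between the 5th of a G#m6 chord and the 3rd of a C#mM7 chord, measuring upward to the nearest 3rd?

G#m6 has D# as its 5th, and C#mM7 has E as its 3rd.
2 letter names make it a second; at 1 semitone (a half step narrower than major) the quality is minor.

m2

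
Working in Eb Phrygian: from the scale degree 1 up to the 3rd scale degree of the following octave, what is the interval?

The scale runs Eb Fb Gb Ab Bb Cb Db.
So we need the interval from Eb up to Gb.
From Eb to Gb: 15 semitones over a tenth = minor.

minor tenth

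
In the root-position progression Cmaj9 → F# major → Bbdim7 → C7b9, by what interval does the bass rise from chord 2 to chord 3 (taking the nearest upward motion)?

diminished fourth

The roots are F# and Bb.
4 letter names make it a fourth; at 4 semitones (a half step narrower than perfect) the quality is diminished.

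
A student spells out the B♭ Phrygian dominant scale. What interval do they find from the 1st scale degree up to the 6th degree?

m6

B♭ phrygian dominant: B♭ C♭ D E♭ F G♭ A♭.
1st scale degree = B♭; 6th degree = G♭.
6 letter names make it a sixth; at 8 semitones (a half step narrower than major) the quality is minor.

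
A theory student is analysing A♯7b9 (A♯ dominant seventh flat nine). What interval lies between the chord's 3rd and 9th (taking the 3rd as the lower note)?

diminished seventh

Spelling the chord: A♯-C𝄪-E♯-G♯-B.
3rd = C𝄪; 9th = B.
C𝄪 up to B is 9 semitones, a whole step narrower than a major seventh, so the interval is diminished.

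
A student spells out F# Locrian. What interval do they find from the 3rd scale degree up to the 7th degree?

perfect 5th

Spelling F# Locrian: F# G A B C D E.
That puts A below E.
From A to E is 7 semitones, exactly the perfect fifth.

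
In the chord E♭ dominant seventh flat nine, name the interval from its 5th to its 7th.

minor 3rd

E♭ dominant seventh flat nine is spelled E♭–G–B♭–D♭–F♭.
So we need the interval from B♭ up to D♭.
From B♭ to D♭: 3 semitones over a third = minor.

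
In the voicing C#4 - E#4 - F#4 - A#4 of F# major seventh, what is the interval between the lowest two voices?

Those voices are C#4 and E#4.
C# up to E# spans 3 letter names and 4 semitones — a major third.

major third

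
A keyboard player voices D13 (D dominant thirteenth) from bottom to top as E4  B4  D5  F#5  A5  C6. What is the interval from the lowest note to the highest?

m13

The outer voices are E4 and C6.
E up to C is 20 semitones, a half step narrower than a major thirteenth, so the interval is minor.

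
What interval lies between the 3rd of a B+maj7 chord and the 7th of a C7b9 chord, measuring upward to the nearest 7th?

The 3rd of B+maj7 is D#; the 7th of C7b9 is Bb.
D# up to Bb is 7 semitones, a whole step narrower than a major sixth, so the interval is diminished.

diminished sixth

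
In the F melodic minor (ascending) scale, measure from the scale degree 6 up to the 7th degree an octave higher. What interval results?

major ninth

Spelling the F melodic minor (ascending) scale: F G A♭ B♭ C D E.
Scale degree 6 = D; 7th scale degree (up an octave) = E.
From D to E is 14 semitones, exactly the major ninth.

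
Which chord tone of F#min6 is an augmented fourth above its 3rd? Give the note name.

Spelling the chord: F#-A-C#-D#.
The 3rd is A. An augmented fourth above A is D#.
D# is the chord's 6th.

D#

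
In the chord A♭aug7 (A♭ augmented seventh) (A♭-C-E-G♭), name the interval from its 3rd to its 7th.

So we need the interval from C up to G♭.
From C to G♭: 6 semitones over a fifth = diminished.

diminished fifth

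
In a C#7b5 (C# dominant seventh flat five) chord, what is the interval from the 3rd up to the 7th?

The chord tones of C#7b5 are C#-E#-G-B.
The 3rd is E# and the 7th is B.
5 letter names make it a fifth; at 6 semitones (a half step narrower than perfect) the quality is diminished.
This 3–7 tritone is the characteristic tension at the heart of the dominant sound.

diminished fifth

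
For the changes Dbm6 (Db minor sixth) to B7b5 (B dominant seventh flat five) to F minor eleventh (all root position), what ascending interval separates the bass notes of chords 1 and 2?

The roots are Db and B.
6 letter names make it a sixth; at 10 semitones (a half step wider than major) the quality is augmented.

augmented 6th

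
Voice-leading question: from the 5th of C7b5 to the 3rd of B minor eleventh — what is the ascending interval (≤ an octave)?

C7b5 has Gb as its 5th, and B minor eleventh has D as its 3rd.
From Gb to D: 8 semitones over a fifth = augmented.

augmented fifth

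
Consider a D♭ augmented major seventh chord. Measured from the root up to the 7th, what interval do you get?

D♭ augmented major seventh is spelled D♭ F A C.
Root = D♭; 7th = C.
Counting 7 letters and 11 half steps from D♭ gives a major seventh.

major seventh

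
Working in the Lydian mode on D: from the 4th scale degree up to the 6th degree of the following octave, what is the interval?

m10

D lydian: D E F♯ G♯ A B C♯.
That puts G♯ below B.
From G♯ to B: 15 semitones over a tenth = minor.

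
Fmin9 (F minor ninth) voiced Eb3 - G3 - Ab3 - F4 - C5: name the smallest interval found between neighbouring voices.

Adjacent intervals: Eb3→G3 = major third; G3→Ab3 = minor second; Ab3→F4 = major sixth; F4→C5 = perfect fifth.
The smallest is G3 to Ab3, a minor second (1 semitone).

m2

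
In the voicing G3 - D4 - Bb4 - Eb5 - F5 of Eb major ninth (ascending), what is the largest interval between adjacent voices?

Adjacent intervals: G3→D4 = perfect fifth; D4→Bb4 = minor sixth; Bb4→Eb5 = perfect fourth; Eb5→F5 = major second.
The largest is D4 to Bb4, a minor sixth (8 semitones).

minor sixth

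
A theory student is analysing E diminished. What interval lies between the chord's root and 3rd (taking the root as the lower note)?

minor third

The chord tones of E° (E diminished) are E–G–Bb.
The root is E and the 3rd is G.
3 letter names make it a third; at 3 semitones (a half step narrower than major) the quality is minor.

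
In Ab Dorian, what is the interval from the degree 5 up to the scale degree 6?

Spelling Ab Dorian: Ab Bb Cb Db Eb F Gb.
That puts Eb below F.
Eb up to F spans 2 letter names and 2 semitones — a major second.

major second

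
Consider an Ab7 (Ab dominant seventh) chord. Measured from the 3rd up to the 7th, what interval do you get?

The chord tones of Ab7 are Ab, C, Eb, Gb.
3rd = C; 7th = Gb.
From C to Gb: 6 semitones over a fifth = diminished.

diminished 5th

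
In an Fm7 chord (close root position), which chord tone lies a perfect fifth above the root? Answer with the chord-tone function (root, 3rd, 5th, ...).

5th

The chord tones of F minor seventh are F, A♭, C, E♭.
The root is F. A perfect fifth above F is C.
C is the chord's 5th.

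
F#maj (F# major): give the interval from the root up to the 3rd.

major third

The chord tones of F#maj are F#, A#, C#.
The root is F# and the 3rd is A#.
F# up to A# spans 3 letter names and 4 semitones — a major third.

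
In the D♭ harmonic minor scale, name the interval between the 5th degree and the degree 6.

minor second

D♭ harmonic minor: D♭ E♭ F♭ G♭ A♭ B𝄫 C.
5th degree = A♭; degree 6 = B𝄫.
From A♭ to B𝄫: 1 semitone over a second = minor.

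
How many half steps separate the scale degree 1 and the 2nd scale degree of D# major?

2

The scale is D# E# F## G# A# B# C##.
D# up to E# is a major second — 2 semitones.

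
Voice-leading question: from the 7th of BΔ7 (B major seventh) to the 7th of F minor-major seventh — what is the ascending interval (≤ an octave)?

diminished 5th

BΔ7 (B major seventh) has A♯ as its 7th, and F minor-major seventh has E as its 7th.
5 letter names make it a fifth; at 6 semitones (a half step narrower than perfect) the quality is diminished.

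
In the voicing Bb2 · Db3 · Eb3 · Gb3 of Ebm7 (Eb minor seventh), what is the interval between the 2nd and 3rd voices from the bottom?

Those voices are Db3 and Eb3.
Db up to Eb spans 2 letter names and 2 semitones — a major second.

major second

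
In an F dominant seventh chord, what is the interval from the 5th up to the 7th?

minor third

F7 (F dominant seventh) is spelled F-A-C-Eb.
That puts C below Eb.
3 letter names make it a third; at 3 semitones (a half step narrower than major) the quality is minor.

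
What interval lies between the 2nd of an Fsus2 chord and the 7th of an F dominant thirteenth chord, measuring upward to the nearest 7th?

The 2nd of Fsus2 is G; the 7th of F dominant thirteenth is E♭.
From G to E♭: 8 semitones over a sixth = minor.

minor sixth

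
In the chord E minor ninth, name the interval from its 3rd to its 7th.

Em9 (E minor ninth) is spelled E, G, B, D, F#.
That puts G below D.
G up to D spans 5 letter names and 7 semitones — a perfect fifth.

perfect fifth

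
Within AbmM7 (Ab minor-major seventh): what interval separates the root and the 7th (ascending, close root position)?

Spelling the chord: Ab, Cb, Eb, G.
So we need the interval from Ab up to G.
Counting 7 letters and 11 half steps from Ab gives a major seventh.

major 7th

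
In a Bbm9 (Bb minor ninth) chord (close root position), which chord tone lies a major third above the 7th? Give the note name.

Bbm9: Bb Db F Ab C.
The 7th is Ab. A major third above Ab is C.
C is the chord's 9th.

C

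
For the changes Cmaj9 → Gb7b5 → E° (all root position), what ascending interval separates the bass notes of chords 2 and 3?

The roots are Gb and E.
6 letter names make it a sixth; at 10 semitones (a half step wider than major) the quality is augmented.

augmented sixth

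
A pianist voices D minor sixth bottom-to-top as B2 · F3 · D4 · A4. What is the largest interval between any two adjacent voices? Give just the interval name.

Adjacent intervals: B2→F3 = diminished fifth; F3→D4 = major sixth; D4→A4 = perfect fifth.
The largest is F3 to D4, a major sixth (9 semitones).

M6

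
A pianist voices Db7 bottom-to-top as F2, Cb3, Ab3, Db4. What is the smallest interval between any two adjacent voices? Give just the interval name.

perfect fourth

Adjacent intervals: F2→Cb3 = diminished fifth; Cb3→Ab3 = major sixth; Ab3→Db4 = perfect fourth.
The smallest is Ab3 to Db4, a perfect fourth (5 semitones).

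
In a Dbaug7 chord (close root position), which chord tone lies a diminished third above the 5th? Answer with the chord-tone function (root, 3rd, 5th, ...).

Spelling the chord: Db–F–A–Cb.
The 5th is A. A diminished third above A is Cb.
Cb is the chord's 7th.

7th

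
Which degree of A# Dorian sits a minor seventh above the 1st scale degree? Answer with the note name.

The scale is A# B# C# D# E# F## G#.
The 1st scale degree is A#; a minor seventh above that is G# — scale degree 7.

G#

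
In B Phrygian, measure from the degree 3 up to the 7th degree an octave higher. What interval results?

Spelling B Phrygian: B C D E F# G A.
The degree 3 is D and the scale degree 7 (up an octave) is A.
D up to A spans 12 letter names and 19 semitones — a perfect twelfth.

perfect twelfth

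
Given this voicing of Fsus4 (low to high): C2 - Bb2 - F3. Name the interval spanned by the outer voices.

perfect eleventh

The outer voices are C2 and F3.
Counting 11 letters and 17 half steps from C gives a perfect eleventh.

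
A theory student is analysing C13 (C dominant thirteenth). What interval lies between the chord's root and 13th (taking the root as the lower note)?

major thirteenth

C13 (C dominant thirteenth): C E G B♭ D A.
The root is C and the 13th is A.
C up to A spans 13 letter names and 21 semitones — a major thirteenth.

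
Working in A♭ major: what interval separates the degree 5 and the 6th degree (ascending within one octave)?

major second

Spelling A♭ major: A♭ B♭ C D♭ E♭ F G.
Degree 5 = E♭; scale degree 6 = F.
Counting 2 letters and 2 half steps from E♭ gives a major second.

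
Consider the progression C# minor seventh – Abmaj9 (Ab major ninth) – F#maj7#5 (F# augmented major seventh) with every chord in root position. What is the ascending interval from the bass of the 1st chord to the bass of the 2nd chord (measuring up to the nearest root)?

The roots are C# and Ab.
6 letter names make it a sixth; at 7 semitones (a whole step narrower than major) the quality is diminished.

d6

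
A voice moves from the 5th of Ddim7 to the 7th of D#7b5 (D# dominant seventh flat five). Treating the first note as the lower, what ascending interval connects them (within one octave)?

The 5th of Ddim7 is Ab; the 7th of D#7b5 (D# dominant seventh flat five) is C#.
Ab up to C# is 5 semitones, a half step wider than a major third, so the interval is augmented.

augmented third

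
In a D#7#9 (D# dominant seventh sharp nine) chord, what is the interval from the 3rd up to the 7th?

D#7#9: D# F## A# C# E##.
The 3rd is F## and the 7th is C#.
F## up to C# is 6 semitones, a half step narrower than a perfect fifth, so the interval is diminished.
That tritone between 3rd and 7th is what gives the dominant seventh its pull toward resolution.

diminished 5th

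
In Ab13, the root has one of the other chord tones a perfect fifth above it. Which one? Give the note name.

Ab13 (Ab dominant thirteenth): Ab C Eb Gb Bb F.
The root is Ab. A perfect fifth above Ab is Eb.
Eb is the chord's 5th.

Eb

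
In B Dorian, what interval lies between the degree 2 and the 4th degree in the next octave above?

minor tenth

B dorian: B C# D E F# G# A.
The degree 2 is C# and the 4th degree (up an octave) is E.
C# up to E is 15 semitones, a half step narrower than a major tenth, so the interval is minor.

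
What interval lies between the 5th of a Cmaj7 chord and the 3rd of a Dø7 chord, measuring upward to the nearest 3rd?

Cmaj7 has G as its 5th, and Dø7 has F as its 3rd.
7 letter names make it a seventh; at 10 semitones (a half step narrower than major) the quality is minor.

minor 7th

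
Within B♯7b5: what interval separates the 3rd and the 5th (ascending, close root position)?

B♯7b5: B♯-D𝄪-F♯-A♯.
So we need the interval from D𝄪 up to F♯.
3 letter names make it a third; at 2 semitones (a whole step narrower than major) the quality is diminished.

diminished 3rd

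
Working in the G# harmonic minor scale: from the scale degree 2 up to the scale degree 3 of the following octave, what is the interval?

minor 9th

G# harmonic minor: G# A# B C# D# E F##.
The scale degree 2 is A# and the scale degree 3 (up an octave) is B.
A# up to B is 13 semitones, a half step narrower than a major ninth, so the interval is minor.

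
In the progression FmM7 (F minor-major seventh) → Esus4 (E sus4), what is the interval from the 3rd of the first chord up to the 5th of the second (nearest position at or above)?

augmented 2nd

The 3rd of FmM7 (F minor-major seventh) is Ab; the 5th of Esus4 (E sus4) is B.
Ab up to B is 3 semitones, a half step wider than a major second, so the interval is augmented.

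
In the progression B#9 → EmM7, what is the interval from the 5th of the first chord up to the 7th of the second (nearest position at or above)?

The 5th of B#9 is F##; the 7th of EmM7 is D#.
F## up to D# is 8 semitones, a half step narrower than a major sixth, so the interval is minor.

minor 6th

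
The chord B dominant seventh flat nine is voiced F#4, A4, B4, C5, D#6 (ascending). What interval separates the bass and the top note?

M13

The outer voices are F#4 and D#6.
Counting 13 letters and 21 half steps from F# gives a major thirteenth.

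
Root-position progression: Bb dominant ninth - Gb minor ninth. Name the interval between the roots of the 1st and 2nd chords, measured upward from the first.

The roots are Bb and Gb.
Bb up to Gb is 8 semitones, a half step narrower than a major sixth, so the interval is minor.

minor sixth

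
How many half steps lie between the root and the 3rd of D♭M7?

4

D♭M7 (D♭ major seventh): D♭, F, A♭, C.
D♭ to F is a major third: 4 semitones.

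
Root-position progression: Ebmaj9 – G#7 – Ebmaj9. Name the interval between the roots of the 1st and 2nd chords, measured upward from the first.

The roots are Eb and G#.
From Eb to G#: 5 semitones over a third = augmented.

A3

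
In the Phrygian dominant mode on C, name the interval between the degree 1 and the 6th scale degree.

C phrygian dominant: C Db E F G Ab Bb.
Degree 1 = C; 6th scale degree = Ab.
C up to Ab is 8 semitones, a half step narrower than a major sixth, so the interval is minor.

minor sixth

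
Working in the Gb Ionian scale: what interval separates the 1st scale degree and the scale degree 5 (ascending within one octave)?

Gb major: Gb Ab Bb Cb Db Eb F.
1st scale degree = Gb; 5th scale degree = Db.
From Gb to Db is 7 semitones, exactly the perfect fifth.

P5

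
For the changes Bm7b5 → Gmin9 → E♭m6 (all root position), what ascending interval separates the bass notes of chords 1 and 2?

The roots are B and G.
6 letter names make it a sixth; at 8 semitones (a half step narrower than major) the quality is minor.

minor sixth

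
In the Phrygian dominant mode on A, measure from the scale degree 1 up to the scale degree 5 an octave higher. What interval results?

A phrygian dominant: A B♭ C♯ D E F G.
So we need the interval from A up to E.
From A to E is 19 semitones, exactly the perfect twelfth.

P12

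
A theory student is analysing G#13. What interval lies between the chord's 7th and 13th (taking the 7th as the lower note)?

The chord tones of G#13 (G# dominant thirteenth) are G#, B#, D#, F#, A#, E#.
That puts F# below E#.
Counting 7 letters and 11 half steps from F# gives a major seventh.

major seventh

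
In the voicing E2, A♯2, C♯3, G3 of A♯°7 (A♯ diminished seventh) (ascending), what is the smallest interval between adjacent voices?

Adjacent intervals: E2→A♯2 = augmented fourth; A♯2→C♯3 = minor third; C♯3→G3 = diminished fifth.
The smallest is A♯2 to C♯3, a minor third (3 semitones).

minor third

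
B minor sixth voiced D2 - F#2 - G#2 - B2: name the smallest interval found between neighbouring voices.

M2

Adjacent intervals: D2→F#2 = major third; F#2→G#2 = major second; G#2→B2 = minor third.
The smallest is F#2 to G#2, a major second (2 semitones).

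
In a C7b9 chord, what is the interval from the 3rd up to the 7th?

diminished fifth

C7b9 (C dominant seventh flat nine) is spelled C-E-G-Bb-Db.
The 3rd is E and the 7th is Bb.
5 letter names make it a fifth; at 6 semitones (a half step narrower than perfect) the quality is diminished.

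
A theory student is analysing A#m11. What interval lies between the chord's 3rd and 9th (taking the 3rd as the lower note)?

major 7th

A# minor eleventh is spelled A#–C#–E#–G#–B#–D#.
The 3rd is C# and the 9th is B#.
C# up to B# spans 7 letter names and 11 semitones — a major seventh.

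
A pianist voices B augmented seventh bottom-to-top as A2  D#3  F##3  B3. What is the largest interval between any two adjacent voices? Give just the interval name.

Adjacent intervals: A2→D#3 = augmented fourth; D#3→F##3 = major third; F##3→B3 = diminished fourth.
The largest is A2 to D#3, an augmented fourth (6 semitones).

augmented fourth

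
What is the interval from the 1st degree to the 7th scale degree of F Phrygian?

minor seventh

F phrygian: F Gb Ab Bb C Db Eb.
1st degree = F; degree 7 = Eb.
From F to Eb: 10 semitones over a seventh = minor.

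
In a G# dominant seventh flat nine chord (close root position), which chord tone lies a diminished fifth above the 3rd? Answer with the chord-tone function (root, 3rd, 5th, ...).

7th

Spelling the chord: G# B# D# F# A.
The 3rd is B#. A diminished fifth above B# is F#.
F# is the chord's 7th.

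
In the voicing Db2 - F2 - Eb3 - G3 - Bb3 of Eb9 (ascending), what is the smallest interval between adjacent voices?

minor 3rd

Adjacent intervals: Db2→F2 = major third; F2→Eb3 = minor seventh; Eb3→G3 = major third; G3→Bb3 = minor third.
The smallest is G3 to Bb3, a minor third (3 semitones).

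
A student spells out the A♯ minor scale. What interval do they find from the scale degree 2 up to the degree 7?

Spelling the A♯ minor scale: A♯ B♯ C♯ D♯ E♯ F♯ G♯.
Scale degree 2 = B♯; scale degree 7 = G♯.
B♯ up to G♯ is 8 semitones, a half step narrower than a major sixth, so the interval is minor.

minor sixth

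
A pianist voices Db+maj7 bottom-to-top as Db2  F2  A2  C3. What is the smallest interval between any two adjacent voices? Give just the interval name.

minor third

Adjacent intervals: Db2→F2 = major third; F2→A2 = major third; A2→C3 = minor third.
The smallest is A2 to C3, a minor third (3 semitones).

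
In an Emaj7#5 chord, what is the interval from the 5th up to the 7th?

m3

E augmented major seventh is spelled E, G#, B#, D#.
That puts B# below D#.
3 letter names make it a third; at 3 semitones (a half step narrower than major) the quality is minor.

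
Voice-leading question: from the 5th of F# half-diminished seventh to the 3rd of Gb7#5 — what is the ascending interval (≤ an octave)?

minor seventh

The 5th of F# half-diminished seventh is C; the 3rd of Gb7#5 is Bb.
7 letter names make it a seventh; at 10 semitones (a half step narrower than major) the quality is minor.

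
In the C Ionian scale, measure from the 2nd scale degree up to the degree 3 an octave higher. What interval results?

The scale runs C D E F G A B.
2nd scale degree = D; degree 3 (up an octave) = E.
Counting 9 letters and 14 half steps from D gives a major ninth.

major ninth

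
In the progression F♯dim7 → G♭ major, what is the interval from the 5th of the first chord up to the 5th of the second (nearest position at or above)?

minor second

F♯dim7 has C as its 5th, and G♭ major has D♭ as its 5th.
From C to D♭: 1 semitone over a second = minor.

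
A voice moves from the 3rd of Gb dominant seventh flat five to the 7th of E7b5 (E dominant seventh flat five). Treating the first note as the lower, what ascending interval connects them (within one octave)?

major third

Gb dominant seventh flat five has Bb as its 3rd, and E7b5 (E dominant seventh flat five) has D as its 7th.
Counting 3 letters and 4 half steps from Bb gives a major third.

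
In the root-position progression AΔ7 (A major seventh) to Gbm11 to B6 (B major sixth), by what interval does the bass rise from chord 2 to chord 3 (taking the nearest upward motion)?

augmented 3rd

The roots are Gb and B.
From Gb to B: 5 semitones over a third = augmented.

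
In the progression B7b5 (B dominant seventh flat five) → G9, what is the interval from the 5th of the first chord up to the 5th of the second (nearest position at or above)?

major sixth

B7b5 (B dominant seventh flat five) has F as its 5th, and G9 has D as its 5th.
From F to D is 9 semitones, exactly the major sixth.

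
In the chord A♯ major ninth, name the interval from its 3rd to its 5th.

minor third

A♯ major ninth: A♯, C𝄪, E♯, G𝄪, B♯.
3rd = C𝄪; 5th = E♯.
From C𝄪 to E♯: 3 semitones over a third = minor.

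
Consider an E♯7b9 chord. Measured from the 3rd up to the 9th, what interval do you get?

E♯7b9: E♯ G𝄪 B♯ D♯ F♯.
3rd = G𝄪; 9th = F♯.
From G𝄪 to F♯: 9 semitones over a seventh = diminished.

diminished 7th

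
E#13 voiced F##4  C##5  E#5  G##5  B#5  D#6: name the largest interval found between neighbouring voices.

P5

Adjacent intervals: F##4→C##5 = perfect fifth; C##5→E#5 = minor third; E#5→G##5 = major third; G##5→B#5 = minor third; B#5→D#6 = minor third.
The largest is F##4 to C##5, a perfect fifth (7 semitones).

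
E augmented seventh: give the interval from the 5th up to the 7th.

E+7: E G# B# D.
The 5th is B# and the 7th is D.
B# up to D is 2 semitones, a whole step narrower than a major third, so the interval is diminished.

diminished third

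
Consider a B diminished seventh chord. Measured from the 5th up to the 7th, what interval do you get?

The chord tones of Bdim7 (B diminished seventh) are B–D–F–A♭.
So we need the interval from F up to A♭.
F up to A♭ is 3 semitones, a half step narrower than a major third, so the interval is minor.

minor 3rd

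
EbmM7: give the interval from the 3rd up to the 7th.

A5

The chord tones of Ebm(maj7) are Eb-Gb-Bb-D.
That puts Gb below D.
5 letter names make it a fifth; at 8 semitones (a half step wider than perfect) the quality is augmented.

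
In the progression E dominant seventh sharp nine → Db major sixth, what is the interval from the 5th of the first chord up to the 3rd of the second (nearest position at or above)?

diminished fifth

The 5th of E dominant seventh sharp nine is B; the 3rd of Db major sixth is F.
B up to F is 6 semitones, a half step narrower than a perfect fifth, so the interval is diminished.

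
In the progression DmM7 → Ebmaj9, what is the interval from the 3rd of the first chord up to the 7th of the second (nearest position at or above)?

DmM7 has F as its 3rd, and Ebmaj9 has D as its 7th.
Counting 6 letters and 9 half steps from F gives a major sixth.

major 6th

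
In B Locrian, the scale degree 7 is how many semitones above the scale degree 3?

7

The scale is B C D E F G A.
D up to A is a perfect fifth — 7 semitones.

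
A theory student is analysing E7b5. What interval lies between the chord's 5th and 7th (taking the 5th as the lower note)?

M3

E7b5 (E dominant seventh flat five) is spelled E G♯ B♭ D.
5th = B♭; 7th = D.
From B♭ to D is 4 semitones, exactly the major third.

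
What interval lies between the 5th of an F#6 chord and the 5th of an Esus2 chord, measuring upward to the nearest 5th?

minor seventh

F#6 has C# as its 5th, and Esus2 has B as its 5th.
7 letter names make it a seventh; at 10 semitones (a half step narrower than major) the quality is minor.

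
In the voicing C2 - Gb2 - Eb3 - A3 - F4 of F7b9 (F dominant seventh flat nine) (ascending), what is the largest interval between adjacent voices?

Adjacent intervals: C2→Gb2 = diminished fifth; Gb2→Eb3 = major sixth; Eb3→A3 = augmented fourth; A3→F4 = minor sixth.
The largest is Gb2 to Eb3, a major sixth (9 semitones).

major 6th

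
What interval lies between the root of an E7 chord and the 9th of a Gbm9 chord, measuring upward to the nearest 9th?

diminished 4th

E7 has E as its root, and Gbm9 has Ab as its 9th.
From E to Ab: 4 semitones over a fourth = diminished.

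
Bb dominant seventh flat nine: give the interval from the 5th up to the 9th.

diminished fifth

Bb7b9 (Bb dominant seventh flat nine): Bb D F Ab Cb.
5th = F; 9th = Cb.
5 letter names make it a fifth; at 6 semitones (a half step narrower than perfect) the quality is diminished.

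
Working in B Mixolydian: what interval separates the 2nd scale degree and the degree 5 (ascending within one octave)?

perfect fourth

The scale runs B C# D# E F# G# A.
2nd scale degree = C#; 5th degree = F#.
From C# to F# is 5 semitones, exactly the perfect fourth.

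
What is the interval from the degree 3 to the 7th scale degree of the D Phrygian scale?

Spelling the D Phrygian scale: D Eb F G A Bb C.
The degree 3 is F and the 7th degree is C.
Counting 5 letters and 7 half steps from F gives a perfect fifth.

perfect fifth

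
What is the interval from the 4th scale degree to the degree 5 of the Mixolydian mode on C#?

C# mixolydian: C# D# E# F# G# A# B.
4th scale degree = F#; 5th degree = G#.
From F# to G# is 2 semitones, exactly the major second.

major 2nd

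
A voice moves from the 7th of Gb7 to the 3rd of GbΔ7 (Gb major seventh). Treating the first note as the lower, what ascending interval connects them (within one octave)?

Gb7 has Fb as its 7th, and GbΔ7 (Gb major seventh) has Bb as its 3rd.
From Fb to Bb: 6 semitones over a fourth = augmented.

augmented fourth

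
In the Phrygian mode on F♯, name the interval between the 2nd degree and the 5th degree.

The scale runs F♯ G A B C♯ D E.
2nd degree = G; degree 5 = C♯.
From G to C♯: 6 semitones over a fourth = augmented.

augmented 4th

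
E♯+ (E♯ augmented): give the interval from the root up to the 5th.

E♯+ (E♯ augmented) is spelled E♯ G𝄪 B𝄪.
That puts E♯ below B𝄪.
E♯ up to B𝄪 is 8 semitones, a half step wider than a perfect fifth, so the interval is augmented.

augmented fifth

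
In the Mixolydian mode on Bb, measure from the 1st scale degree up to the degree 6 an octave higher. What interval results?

major thirteenth

Bb mixolydian: Bb C D Eb F G Ab.
1st scale degree = Bb; 6th degree (up an octave) = G.
From Bb to G is 21 semitones, exactly the major thirteenth.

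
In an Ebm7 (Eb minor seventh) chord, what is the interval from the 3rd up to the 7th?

P5

Eb-7 is spelled Eb Gb Bb Db.
The 3rd is Gb and the 7th is Db.
From Gb to Db is 7 semitones, exactly the perfect fifth.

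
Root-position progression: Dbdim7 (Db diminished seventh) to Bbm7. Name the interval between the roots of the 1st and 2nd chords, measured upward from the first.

The roots are Db and Bb.
Counting 6 letters and 9 half steps from Db gives a major sixth.

major sixth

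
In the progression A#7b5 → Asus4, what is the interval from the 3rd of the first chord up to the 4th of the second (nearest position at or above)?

diminished second

A#7b5 has C## as its 3rd, and Asus4 has D as its 4th.
From C## to D: 0 semitones over a second = diminished.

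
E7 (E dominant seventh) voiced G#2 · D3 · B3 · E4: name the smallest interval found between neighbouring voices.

perfect fourth

Adjacent intervals: G#2→D3 = diminished fifth; D3→B3 = major sixth; B3→E4 = perfect fourth.
The smallest is B3 to E4, a perfect fourth (5 semitones).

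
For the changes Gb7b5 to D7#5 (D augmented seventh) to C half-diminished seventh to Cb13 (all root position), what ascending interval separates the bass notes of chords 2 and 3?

minor seventh

The roots are D and C.
From D to C: 10 semitones over a seventh = minor.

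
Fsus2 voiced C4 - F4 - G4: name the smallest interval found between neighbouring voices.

Adjacent intervals: C4→F4 = perfect fourth; F4→G4 = major second.
The smallest is F4 to G4, a major second (2 semitones).

major second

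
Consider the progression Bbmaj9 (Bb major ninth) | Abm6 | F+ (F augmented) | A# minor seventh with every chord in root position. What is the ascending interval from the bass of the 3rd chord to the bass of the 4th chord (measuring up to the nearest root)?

The roots are F and A#.
F up to A# is 5 semitones, a half step wider than a major third, so the interval is augmented.

augmented third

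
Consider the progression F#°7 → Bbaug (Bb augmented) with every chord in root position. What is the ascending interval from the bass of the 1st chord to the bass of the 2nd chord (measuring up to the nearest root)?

diminished fourth

The roots are F# and Bb.
F# up to Bb is 4 semitones, a half step narrower than a perfect fourth, so the interval is diminished.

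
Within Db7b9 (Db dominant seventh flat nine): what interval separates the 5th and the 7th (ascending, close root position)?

minor 3rd

Spelling the chord: Db, F, Ab, Cb, Ebb.
5th = Ab; 7th = Cb.
Ab up to Cb is 3 semitones, a half step narrower than a major third, so the interval is minor.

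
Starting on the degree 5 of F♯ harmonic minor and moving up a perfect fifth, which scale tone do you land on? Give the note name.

G#

The scale is F♯ G♯ A B C♯ D E♯.
The degree 5 is C♯; a perfect fifth above that is G♯ — scale degree 2.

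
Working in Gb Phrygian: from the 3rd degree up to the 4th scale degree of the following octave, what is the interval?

Spelling Gb Phrygian: Gb Abb Bbb Cb Db Ebb Fb.
So we need the interval from Bbb up to Cb.
Counting 9 letters and 14 half steps from Bbb gives a major ninth.

major ninth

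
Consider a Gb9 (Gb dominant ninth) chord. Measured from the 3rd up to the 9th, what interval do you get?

Gb9 is spelled Gb–Bb–Db–Fb–Ab.
That puts Bb below Ab.
Bb up to Ab is 10 semitones, a half step narrower than a major seventh, so the interval is minor.

minor seventh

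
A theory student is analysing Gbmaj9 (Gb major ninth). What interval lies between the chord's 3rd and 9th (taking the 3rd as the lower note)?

Gbmaj9 (Gb major ninth): Gb Bb Db F Ab.
3rd = Bb; 9th = Ab.
Bb up to Ab is 10 semitones, a half step narrower than a major seventh, so the interval is minor.

minor seventh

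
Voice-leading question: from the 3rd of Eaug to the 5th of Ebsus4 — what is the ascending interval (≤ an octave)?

diminished third

Eaug has G# as its 3rd, and Ebsus4 has Bb as its 5th.
3 letter names make it a third; at 2 semitones (a whole step narrower than major) the quality is diminished.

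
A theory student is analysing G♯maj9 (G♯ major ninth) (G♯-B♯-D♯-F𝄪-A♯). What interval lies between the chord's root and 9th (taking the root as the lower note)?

major ninth

The root is G♯ and the 9th is A♯.
Counting 9 letters and 14 half steps from G♯ gives a major ninth.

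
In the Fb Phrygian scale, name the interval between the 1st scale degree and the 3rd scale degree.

The scale runs Fb Gbb Abb Bbb Cb Dbb Ebb.
1st scale degree = Fb; scale degree 3 = Abb.
3 letter names make it a third; at 3 semitones (a half step narrower than major) the quality is minor.

minor third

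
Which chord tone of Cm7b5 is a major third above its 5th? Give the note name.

Spelling the chord: C Eb Gb Bb.
The 5th is Gb. A major third above Gb is Bb.
Bb is the chord's 7th.

Bb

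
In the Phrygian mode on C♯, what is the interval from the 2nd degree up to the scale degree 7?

major sixth

The scale runs C♯ D E F♯ G♯ A B.
So we need the interval from D up to B.
From D to B is 9 semitones, exactly the major sixth.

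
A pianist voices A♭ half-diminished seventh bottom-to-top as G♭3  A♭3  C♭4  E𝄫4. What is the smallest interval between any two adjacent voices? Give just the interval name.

Adjacent intervals: G♭3→A♭3 = major second; A♭3→C♭4 = minor third; C♭4→E𝄫4 = minor third.
The smallest is G♭3 to A♭3, a major second (2 semitones).

major second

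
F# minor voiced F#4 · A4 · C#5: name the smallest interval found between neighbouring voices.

m3

Adjacent intervals: F#4→A4 = minor third; A4→C#5 = major third.
The smallest is F#4 to A4, a minor third (3 semitones).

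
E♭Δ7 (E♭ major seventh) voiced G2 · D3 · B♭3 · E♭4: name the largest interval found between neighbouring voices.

Adjacent intervals: G2→D3 = perfect fifth; D3→B♭3 = minor sixth; B♭3→E♭4 = perfect fourth.
The largest is D3 to B♭3, a minor sixth (8 semitones).

minor sixth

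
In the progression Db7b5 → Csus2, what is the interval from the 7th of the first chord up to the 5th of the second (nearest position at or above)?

The 7th of Db7b5 is Cb; the 5th of Csus2 is G.
From Cb to G: 8 semitones over a fifth = augmented.

augmented fifth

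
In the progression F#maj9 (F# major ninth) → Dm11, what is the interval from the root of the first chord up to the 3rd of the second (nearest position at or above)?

d8

The root of F#maj9 (F# major ninth) is F#; the 3rd of Dm11 is F.
F# up to F is 11 semitones, a half step narrower than a perfect octave, so the interval is diminished.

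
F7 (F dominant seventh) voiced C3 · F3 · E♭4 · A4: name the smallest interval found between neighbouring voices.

Adjacent intervals: C3→F3 = perfect fourth; F3→E♭4 = minor seventh; E♭4→A4 = augmented fourth.
The smallest is C3 to F3, a perfect fourth (5 semitones).

P4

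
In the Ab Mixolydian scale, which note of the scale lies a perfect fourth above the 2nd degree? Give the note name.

Eb

The scale is Ab Bb C Db Eb F Gb.
The 2nd degree is Bb; a perfect fourth above that is Eb — scale degree 5.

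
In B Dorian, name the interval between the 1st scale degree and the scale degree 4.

P4

Spelling B Dorian: B C# D E F# G# A.
The 1st scale degree is B and the 4th scale degree is E.
B up to E spans 4 letter names and 5 semitones — a perfect fourth.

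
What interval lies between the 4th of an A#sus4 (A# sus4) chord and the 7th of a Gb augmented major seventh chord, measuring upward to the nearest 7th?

A#sus4 (A# sus4) has D# as its 4th, and Gb augmented major seventh has F as its 7th.
From D# to F: 2 semitones over a third = diminished.

diminished third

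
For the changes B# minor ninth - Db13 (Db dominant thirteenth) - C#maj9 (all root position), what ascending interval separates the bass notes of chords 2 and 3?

The roots are Db and C#.
Db up to C# is 12 semitones, a half step wider than a major seventh, so the interval is augmented.

augmented seventh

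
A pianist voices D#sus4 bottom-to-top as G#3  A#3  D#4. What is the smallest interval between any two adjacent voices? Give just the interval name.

Adjacent intervals: G#3→A#3 = major second; A#3→D#4 = perfect fourth.
The smallest is G#3 to A#3, a major second (2 semitones).

major second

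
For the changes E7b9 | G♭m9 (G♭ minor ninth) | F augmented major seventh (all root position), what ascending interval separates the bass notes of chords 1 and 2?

The roots are E and G♭.
E up to G♭ is 2 semitones, a whole step narrower than a major third, so the interval is diminished.

diminished third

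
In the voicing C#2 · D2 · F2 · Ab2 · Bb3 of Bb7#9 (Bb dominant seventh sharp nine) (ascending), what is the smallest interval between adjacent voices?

minor 2nd

Adjacent intervals: C#2→D2 = minor second; D2→F2 = minor third; F2→Ab2 = minor third; Ab2→Bb3 = major ninth.
The smallest is C#2 to D2, a minor second (1 semitone).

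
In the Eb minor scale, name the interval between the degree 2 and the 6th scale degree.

diminished fifth

The scale runs Eb F Gb Ab Bb Cb Db.
The degree 2 is F and the scale degree 6 is Cb.
5 letter names make it a fifth; at 6 semitones (a half step narrower than perfect) the quality is diminished.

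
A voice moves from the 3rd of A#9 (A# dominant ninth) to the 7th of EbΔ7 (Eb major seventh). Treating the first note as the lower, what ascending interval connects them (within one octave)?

diminished 2nd

A#9 (A# dominant ninth) has C## as its 3rd, and EbΔ7 (Eb major seventh) has D as its 7th.
From C## to D: 0 semitones over a second = diminished.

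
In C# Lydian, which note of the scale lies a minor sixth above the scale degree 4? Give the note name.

The scale is C# D# E# F## G# A# B#.
The scale degree 4 is F##; a minor sixth above that is D# — scale degree 2.

D#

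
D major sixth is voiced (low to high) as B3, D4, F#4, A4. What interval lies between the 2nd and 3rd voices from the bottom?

Those voices are D4 and F#4.
Counting 3 letters and 4 half steps from D gives a major third.

M3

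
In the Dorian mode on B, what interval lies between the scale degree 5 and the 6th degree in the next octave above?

major ninth

B dorian: B C# D E F# G# A.
Scale degree 5 = F#; 6th degree (up an octave) = G#.
From F# to G# is 14 semitones, exactly the major ninth.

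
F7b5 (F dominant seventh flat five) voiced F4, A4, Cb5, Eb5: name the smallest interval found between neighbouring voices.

diminished 3rd

Adjacent intervals: F4→A4 = major third; A4→Cb5 = diminished third; Cb5→Eb5 = major third.
The smallest is A4 to Cb5, a diminished third (2 semitones).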